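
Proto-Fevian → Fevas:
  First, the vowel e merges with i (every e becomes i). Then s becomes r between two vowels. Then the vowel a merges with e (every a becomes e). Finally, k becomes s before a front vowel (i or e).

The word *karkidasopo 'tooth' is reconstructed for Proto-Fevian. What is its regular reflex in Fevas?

sersideropo

Fevas: *karkidasopo > karkidaropo > kerkideropo > sersideropo  (by rhotacism, vowel merger, palatalisation)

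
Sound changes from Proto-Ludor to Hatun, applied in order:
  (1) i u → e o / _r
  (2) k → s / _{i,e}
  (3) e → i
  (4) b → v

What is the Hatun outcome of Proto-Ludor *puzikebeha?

puzisiviha

Hatun: *puzikebeha > puzisebeha > puzisibiha > puzisiviha  (by palatalisation, vowel merger, unconditioned shift)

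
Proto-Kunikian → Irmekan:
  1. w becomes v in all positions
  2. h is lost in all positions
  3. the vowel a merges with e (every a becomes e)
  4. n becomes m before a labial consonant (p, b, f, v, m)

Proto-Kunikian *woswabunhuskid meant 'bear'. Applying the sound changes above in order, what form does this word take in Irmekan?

Irmekan: *woswabunhuskid > vosvabunhuskid > vosvabunuskid > vosvebunuskid  (by unconditioned shift, h-loss, vowel merger)

vosvebunuskid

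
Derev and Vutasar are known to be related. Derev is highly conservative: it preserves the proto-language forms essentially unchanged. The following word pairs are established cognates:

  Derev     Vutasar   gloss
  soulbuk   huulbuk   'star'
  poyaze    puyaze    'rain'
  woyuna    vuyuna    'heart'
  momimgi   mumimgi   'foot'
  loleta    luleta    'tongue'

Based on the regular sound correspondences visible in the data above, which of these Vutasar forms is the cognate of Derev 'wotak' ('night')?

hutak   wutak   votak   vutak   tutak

woyuna ~ vuyuna — Derev w corresponds to Vutasar v word-initially before a back vowel.
poyaze ~ puyaze, woyuna ~ vuyuna — Derev o corresponds to Vutasar u after a consonant, before a consonant other than r, m, n, p, b, f, v.
Applying these to Derev 'wotak':
  wotak → votak   (w→v word-initially before a back vowel)
  votak → vutak   (o→u after a consonant, before a consonant other than r, m, n, p, b, f, v)
So the Vutasar cognate is 'vutak'.

vutak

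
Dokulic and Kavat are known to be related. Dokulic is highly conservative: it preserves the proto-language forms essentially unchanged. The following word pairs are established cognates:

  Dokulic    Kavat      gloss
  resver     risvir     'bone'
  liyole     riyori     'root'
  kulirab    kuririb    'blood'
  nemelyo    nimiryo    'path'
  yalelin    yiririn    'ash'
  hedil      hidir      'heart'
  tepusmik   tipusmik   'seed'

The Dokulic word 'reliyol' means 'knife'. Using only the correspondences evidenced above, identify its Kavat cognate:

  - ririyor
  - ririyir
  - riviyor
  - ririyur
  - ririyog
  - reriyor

resver ~ risvir, nemelyo ~ nimiryo — Dokulic e corresponds to Kavat i after a consonant, before a consonant other than r, m, n, p, b, f, v.
kulirab ~ kuririb, yalelin ~ yiririn — Dokulic l corresponds to Kavat r between vowels (before a front vowel).
hedil ~ hidir — Dokulic l corresponds to Kavat r word-finally.
Applying these to Dokulic 'reliyol':
  reliyol → riliyol   (e→i after a consonant, before a consonant other than r, m, n, p, b, f, v)
  riliyol → ririyol   (l→r between vowels (before a front vowel))
  ririyol → ririyor   (l→r word-finally)
So the Kavat cognate is 'ririyor'.

ririyor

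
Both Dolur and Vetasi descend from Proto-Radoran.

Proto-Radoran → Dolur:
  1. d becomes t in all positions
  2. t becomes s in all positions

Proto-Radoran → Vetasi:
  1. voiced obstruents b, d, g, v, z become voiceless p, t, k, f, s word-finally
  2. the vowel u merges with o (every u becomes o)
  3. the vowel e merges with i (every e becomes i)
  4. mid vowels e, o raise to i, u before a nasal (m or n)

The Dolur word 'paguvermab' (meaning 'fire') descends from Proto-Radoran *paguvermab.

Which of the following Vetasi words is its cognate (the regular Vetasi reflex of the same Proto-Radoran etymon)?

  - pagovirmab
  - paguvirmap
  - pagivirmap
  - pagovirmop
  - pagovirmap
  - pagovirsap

Vetasi: *paguvermab > paguvermap > pagovermap > pagovirmap  (by final devoicing, vowel merger, vowel merger)
Among the options, 'pagovirmap' alone shows every Vetasi change applied in order.

pagovirmap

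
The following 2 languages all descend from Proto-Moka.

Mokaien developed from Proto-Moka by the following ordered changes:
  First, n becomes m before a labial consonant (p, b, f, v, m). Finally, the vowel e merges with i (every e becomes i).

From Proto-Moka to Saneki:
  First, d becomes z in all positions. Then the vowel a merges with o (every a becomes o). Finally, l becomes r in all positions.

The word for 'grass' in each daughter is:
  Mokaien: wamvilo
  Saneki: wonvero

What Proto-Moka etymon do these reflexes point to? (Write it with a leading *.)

Position 2: Mokaien has a, Saneki has o. Mokaien preserves a here (none of its changes turn any other segment into a), so the proto-segment is *a.
Position 3: Mokaien has m, Saneki has n. Saneki preserves n here (none of its changes turn any other segment into n), so the proto-segment is *n.
Continuing position by position gives *wanvelo; check it forward:
Mokaien: *wanvelo
  wanvelo → wamvelo   [nasal place assimilation]
  wamvelo → wamvilo   [vowel merger]
  giving Mokaien wamvilo.
Saneki: *wanvelo > wonvelo > wonvero  (by vowel merger, unconditioned shift)
No other proto-form is consistent with every reflex, so the reconstruction is *wanvelo.

*wanvelo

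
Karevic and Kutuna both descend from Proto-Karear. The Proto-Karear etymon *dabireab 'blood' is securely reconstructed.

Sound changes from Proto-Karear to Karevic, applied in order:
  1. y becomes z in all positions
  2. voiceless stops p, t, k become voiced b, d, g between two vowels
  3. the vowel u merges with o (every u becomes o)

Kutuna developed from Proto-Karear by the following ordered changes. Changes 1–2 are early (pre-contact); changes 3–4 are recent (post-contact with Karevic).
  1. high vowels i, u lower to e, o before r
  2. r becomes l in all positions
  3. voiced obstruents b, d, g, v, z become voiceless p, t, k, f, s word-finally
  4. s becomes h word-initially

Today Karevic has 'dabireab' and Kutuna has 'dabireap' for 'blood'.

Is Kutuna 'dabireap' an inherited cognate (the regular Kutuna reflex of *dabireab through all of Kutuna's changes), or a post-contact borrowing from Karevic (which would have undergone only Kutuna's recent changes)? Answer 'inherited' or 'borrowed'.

borrowed

If inherited, *dabireab would pass through all of Kutuna's changes:
Kutuna: *dabireab
  dabireab → dabereab   [pre-rhotic lowering]
  dabereab → dabeleab   [unconditioned shift]
  dabeleab → dabeleap   [final devoicing]
  dabeleap (rule 4 does not apply)
  giving Kutuna dabeleap.
If borrowed from Karevic 'dabireab' after the early changes, it would undergo only the recent ones:
  rule 3 (final devoicing): dabireab → dabireap
  rule 4 (debuccalisation): no change (dabireap)
  ⇒ as a loan: dabireap
Kutuna 'dabireap' matches the loan outcome 'dabireap', not the inherited 'dabeleap' — it skipped the early Kutuna changes, so it was borrowed from Karevic.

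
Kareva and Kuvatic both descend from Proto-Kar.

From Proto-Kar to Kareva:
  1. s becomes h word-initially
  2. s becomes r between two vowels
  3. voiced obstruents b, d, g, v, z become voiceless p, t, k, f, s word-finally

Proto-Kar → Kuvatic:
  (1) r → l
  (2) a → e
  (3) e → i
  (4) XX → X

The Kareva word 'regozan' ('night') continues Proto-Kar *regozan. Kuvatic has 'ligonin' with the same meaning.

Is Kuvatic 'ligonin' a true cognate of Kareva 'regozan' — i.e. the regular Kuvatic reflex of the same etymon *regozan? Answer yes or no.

Derive the expected Kuvatic reflex of *regozan:
Kuvatic: *regozan > legozan > legozen > ligozin  (by unconditioned shift, vowel merger, vowel merger)
The regular Kuvatic reflex would be 'ligozin', but the attested form is 'ligonin'. The correspondence is irregular, so they are not cognates (the Kuvatic form has a different source).

no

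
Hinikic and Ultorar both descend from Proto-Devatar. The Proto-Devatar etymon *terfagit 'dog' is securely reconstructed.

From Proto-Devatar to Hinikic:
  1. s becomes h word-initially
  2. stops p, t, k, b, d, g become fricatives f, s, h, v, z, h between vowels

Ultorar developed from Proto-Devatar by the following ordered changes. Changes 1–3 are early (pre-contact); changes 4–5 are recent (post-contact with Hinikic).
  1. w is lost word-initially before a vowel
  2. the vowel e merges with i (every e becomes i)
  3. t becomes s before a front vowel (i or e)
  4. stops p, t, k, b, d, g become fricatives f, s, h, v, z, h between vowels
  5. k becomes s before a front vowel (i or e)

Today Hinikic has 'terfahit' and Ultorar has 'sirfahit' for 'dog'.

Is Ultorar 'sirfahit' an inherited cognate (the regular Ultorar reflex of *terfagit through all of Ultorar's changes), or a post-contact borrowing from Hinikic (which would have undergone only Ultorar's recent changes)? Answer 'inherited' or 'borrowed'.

If inherited, *terfagit would pass through all of Ultorar's changes:
Ultorar: start from *terfagit.
  rule 1: no change — terfagit
  rule 2 (vowel merger): terfagit → tirfagit
  rule 3 (palatalisation): tirfagit → sirfagit
  rule 4 (intervocalic lenition): sirfagit → sirfahit
  rule 5: no change — sirfahit
  ⇒ Ultorar sirfahit
If borrowed from Hinikic 'terfahit' after the early changes, it would undergo only the recent ones:
  rule 4 (intervocalic lenition): no change (terfahit)
  rule 5 (palatalisation): no change (terfahit)
  ⇒ as a loan: terfahit
Ultorar 'sirfahit' matches the inherited outcome exactly, so it is an inherited cognate, not a loan.

inherited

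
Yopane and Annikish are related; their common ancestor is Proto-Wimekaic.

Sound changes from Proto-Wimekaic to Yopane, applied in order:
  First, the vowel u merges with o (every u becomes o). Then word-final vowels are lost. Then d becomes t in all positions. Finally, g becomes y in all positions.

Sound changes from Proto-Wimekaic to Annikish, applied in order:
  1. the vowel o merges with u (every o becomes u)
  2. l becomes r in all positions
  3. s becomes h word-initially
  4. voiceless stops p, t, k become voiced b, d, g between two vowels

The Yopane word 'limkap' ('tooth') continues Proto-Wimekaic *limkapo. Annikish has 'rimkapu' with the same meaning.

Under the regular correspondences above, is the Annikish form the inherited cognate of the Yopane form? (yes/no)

Derive the expected Annikish reflex of *limkapo:
Annikish: start from *limkapo.
  rule 1 (vowel merger): limkapo → limkapu
  rule 2 (unconditioned shift): limkapu → rimkapu
  rule 3: no change — rimkapu
  rule 4 (intervocalic voicing): rimkapu → rimkabu
  ⇒ Annikish rimkabu
The regular Annikish reflex would be 'rimkabu', but the attested form is 'rimkapu'. The correspondence is irregular, so they are not cognates (the Annikish form has a different source).

no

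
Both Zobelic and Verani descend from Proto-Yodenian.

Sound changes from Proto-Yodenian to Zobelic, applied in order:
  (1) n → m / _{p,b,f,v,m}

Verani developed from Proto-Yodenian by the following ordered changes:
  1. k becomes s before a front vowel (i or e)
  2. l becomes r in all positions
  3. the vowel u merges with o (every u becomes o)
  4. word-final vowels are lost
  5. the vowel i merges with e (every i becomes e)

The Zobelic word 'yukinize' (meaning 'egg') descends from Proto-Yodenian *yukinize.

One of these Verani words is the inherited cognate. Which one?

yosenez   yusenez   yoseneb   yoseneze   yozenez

Verani: *yukinize > yusinize > yosinize > yosiniz > yosenez  (by palatalisation, vowel merger, apocope, vowel merger)
Only 'yosenez' matches the regular Verani development of *yukinize.

yosenez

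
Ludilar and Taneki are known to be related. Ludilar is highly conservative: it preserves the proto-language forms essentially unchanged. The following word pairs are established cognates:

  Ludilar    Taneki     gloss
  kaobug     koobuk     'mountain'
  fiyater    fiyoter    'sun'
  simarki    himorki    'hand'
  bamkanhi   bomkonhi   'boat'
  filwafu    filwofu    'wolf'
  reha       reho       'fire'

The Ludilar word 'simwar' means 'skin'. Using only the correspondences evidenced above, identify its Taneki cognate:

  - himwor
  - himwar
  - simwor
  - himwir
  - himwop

himwor

simarki ~ himorki — Ludilar s corresponds to Taneki h word-initially before a front vowel.
simarki ~ himorki — Ludilar a corresponds to Taneki o after a consonant, before r.
Applying these to Ludilar 'simwar':
  simwar → himwar   (s→h word-initially before a front vowel)
  himwar → himwor   (a→o after a consonant, before r)
So the Taneki cognate is 'himwor'.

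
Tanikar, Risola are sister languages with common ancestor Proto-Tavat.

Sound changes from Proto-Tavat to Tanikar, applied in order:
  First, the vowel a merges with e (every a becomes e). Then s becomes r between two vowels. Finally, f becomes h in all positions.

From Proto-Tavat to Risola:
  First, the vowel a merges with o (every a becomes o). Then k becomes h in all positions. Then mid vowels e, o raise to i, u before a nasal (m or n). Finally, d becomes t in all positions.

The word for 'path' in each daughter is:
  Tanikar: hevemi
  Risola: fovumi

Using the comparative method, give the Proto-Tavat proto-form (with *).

Position 1: Tanikar has h, Risola has f. Risola preserves f here (none of its changes turn any other segment into f), so the proto-segment is *f.
Position 2: Tanikar has e, Risola has o. Taking the neighbouring segments as reconstructed: Tanikar e could go back to *a or *e; Risola o could go back to *a or *o — the one source consistent with every daughter is *a.
This points to *favami. Verify forward in each daughter:
Tanikar: start from *favami.
  rule 1 (vowel merger): favami → fevemi
  rule 2: no change — fevemi
  rule 3 (unconditioned shift): fevemi → hevemi
  ⇒ Tanikar hevemi
Risola: start from *favami.
  rule 1 (vowel merger): favami → fovomi
  rule 2: no change — fovomi
  rule 3 (pre-nasal raising): fovomi → fovumi
  rule 4: no change — fovumi
  ⇒ Risola fovumi
*favami is the unique common source.

*favami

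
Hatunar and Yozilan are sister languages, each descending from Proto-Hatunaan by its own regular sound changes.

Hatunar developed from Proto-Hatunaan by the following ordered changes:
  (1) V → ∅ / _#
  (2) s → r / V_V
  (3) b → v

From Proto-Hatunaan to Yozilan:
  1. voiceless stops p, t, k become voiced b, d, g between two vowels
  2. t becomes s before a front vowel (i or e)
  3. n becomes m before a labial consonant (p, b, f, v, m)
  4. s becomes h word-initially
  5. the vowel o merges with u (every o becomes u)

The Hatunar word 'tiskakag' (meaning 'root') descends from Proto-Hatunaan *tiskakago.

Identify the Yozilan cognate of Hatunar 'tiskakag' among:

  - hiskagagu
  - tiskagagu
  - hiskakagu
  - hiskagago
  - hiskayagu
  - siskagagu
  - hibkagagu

hiskagagu

Yozilan: *tiskakago
  tiskakago → tiskagago   [intervocalic voicing]
  tiskagago → siskagago   [palatalisation]
  siskagago (rule 3 does not apply)
  siskagago → hiskagago   [debuccalisation]
  hiskagago → hiskagagu   [vowel merger]
  giving Yozilan hiskagagu.
Only 'hiskagagu' matches the regular Yozilan development of *tiskakago.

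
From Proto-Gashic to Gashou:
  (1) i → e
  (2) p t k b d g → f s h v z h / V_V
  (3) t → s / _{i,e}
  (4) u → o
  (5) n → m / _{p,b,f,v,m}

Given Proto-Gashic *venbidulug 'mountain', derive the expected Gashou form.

vembezolog

Gashou: start from *venbidulug.
  rule 1 (vowel merger): venbidulug → venbedulug
  rule 2 (intervocalic lenition): venbedulug → venbezulug
  rule 3: no change — venbezulug
  rule 4 (vowel merger): venbezulug → venbezolog
  rule 5 (nasal place assimilation): venbezolog → vembezolog
  ⇒ Gashou vembezolog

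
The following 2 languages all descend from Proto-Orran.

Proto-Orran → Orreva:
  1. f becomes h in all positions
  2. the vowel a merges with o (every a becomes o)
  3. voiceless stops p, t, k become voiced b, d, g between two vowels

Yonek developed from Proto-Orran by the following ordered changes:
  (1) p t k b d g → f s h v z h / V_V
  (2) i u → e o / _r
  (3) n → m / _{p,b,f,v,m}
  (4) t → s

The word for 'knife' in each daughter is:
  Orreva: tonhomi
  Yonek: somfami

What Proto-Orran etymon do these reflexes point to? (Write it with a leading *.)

*tonfami

Position 1: Orreva has t, Yonek has s. Orreva preserves t here (none of its changes turn any other segment into t), so the proto-segment is *t.
Position 4: Orreva has h, Yonek has f. Taking the neighbouring segments as reconstructed: Orreva h could go back to *f or *h; Yonek f can only go back to *f — the one source consistent with every daughter is *f.
This points to *tonfami. Verify forward in each daughter:
Orreva: *tonfami > tonhami > tonhomi  (by unconditioned shift, vowel merger)
Yonek: start from *tonfami.
  rule 1: no change — tonfami
  rule 2: no change — tonfami
  rule 3 (nasal place assimilation): tonfami → tomfami
  rule 4 (unconditioned shift): tomfami → somfami
  ⇒ Yonek somfami
*tonfami is the unique common source.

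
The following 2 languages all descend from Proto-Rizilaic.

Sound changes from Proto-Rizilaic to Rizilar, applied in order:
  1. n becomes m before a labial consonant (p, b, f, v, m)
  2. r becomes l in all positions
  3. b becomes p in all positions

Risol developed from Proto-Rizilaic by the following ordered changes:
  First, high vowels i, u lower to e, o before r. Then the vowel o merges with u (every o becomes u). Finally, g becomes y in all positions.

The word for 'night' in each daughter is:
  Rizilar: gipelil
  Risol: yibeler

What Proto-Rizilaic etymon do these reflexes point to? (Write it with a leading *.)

*gibelir

Position 7: Rizilar has l, Risol has r. Risol preserves r here (none of its changes turn any other segment into r), so the proto-segment is *r.
Position 3: Rizilar has p, Risol has b. Risol preserves b here (none of its changes turn any other segment into b), so the proto-segment is *b.
Position 6: Rizilar has i, Risol has e. Rizilar preserves i here (none of its changes turn any other segment into i), so the proto-segment is *i.
Continuing position by position gives *gibelir; check it forward:
Rizilar: start from *gibelir.
  rule 1: no change — gibelir
  rule 2 (unconditioned shift): gibelir → gibelil
  rule 3 (unconditioned shift): gibelil → gipelil
  ⇒ Rizilar gipelil
Risol: *gibelir > gibeler > yibeler  (by pre-rhotic lowering, unconditioned shift)
*gibelir is the unique common source.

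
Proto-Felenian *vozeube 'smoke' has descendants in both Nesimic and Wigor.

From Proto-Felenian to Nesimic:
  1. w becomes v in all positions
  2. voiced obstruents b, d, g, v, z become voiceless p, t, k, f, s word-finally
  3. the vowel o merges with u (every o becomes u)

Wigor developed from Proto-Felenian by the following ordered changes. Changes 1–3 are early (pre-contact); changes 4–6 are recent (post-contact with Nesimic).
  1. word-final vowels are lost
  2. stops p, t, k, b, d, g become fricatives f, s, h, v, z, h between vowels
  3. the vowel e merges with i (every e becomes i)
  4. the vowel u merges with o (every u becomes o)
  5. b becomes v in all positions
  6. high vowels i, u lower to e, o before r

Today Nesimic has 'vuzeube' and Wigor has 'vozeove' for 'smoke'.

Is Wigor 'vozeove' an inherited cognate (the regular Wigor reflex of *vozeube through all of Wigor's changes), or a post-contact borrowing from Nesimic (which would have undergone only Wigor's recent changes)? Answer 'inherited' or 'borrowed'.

If inherited, *vozeube would pass through all of Wigor's changes:
Wigor: start from *vozeube.
  rule 1 (apocope): vozeube → vozeub
  rule 2: no change — vozeub
  rule 3 (vowel merger): vozeub → voziub
  rule 4 (vowel merger): voziub → voziob
  rule 5 (unconditioned shift): voziob → voziov
  rule 6: no change — voziov
  ⇒ Wigor voziov
If borrowed from Nesimic 'vuzeube' after the early changes, it would undergo only the recent ones:
  rule 4 (vowel merger): vuzeube → vozeobe
  rule 5 (unconditioned shift): vozeobe → vozeove
  rule 6 (pre-rhotic lowering): no change (vozeove)
  ⇒ as a loan: vozeove
Wigor 'vozeove' matches the loan outcome 'vozeove', not the inherited 'voziov' — it skipped the early Wigor changes, so it was borrowed from Nesimic.

borrowed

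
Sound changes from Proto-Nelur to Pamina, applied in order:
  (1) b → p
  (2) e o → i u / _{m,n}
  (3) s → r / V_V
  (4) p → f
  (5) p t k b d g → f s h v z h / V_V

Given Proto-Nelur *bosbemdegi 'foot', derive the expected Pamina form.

fosfimdehi

Pamina: start from *bosbemdegi.
  rule 1 (unconditioned shift): bosbemdegi → pospemdegi
  rule 2 (pre-nasal raising): pospemdegi → pospimdegi
  rule 3: no change — pospimdegi
  rule 4 (unconditioned shift): pospimdegi → fosfimdegi
  rule 5 (intervocalic lenition): fosfimdegi → fosfimdehi
  ⇒ Pamina fosfimdehi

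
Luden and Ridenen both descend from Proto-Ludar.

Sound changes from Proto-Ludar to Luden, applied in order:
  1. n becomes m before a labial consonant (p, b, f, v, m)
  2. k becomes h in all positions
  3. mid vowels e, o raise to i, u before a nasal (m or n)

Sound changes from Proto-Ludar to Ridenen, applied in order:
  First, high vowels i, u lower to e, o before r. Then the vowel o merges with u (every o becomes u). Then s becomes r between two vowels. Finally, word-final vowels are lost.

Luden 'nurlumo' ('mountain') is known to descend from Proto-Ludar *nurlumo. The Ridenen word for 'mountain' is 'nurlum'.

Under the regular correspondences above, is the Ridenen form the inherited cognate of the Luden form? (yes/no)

Derive the expected Ridenen reflex of *nurlumo:
Ridenen: *nurlumo
  nurlumo → norlumo   [pre-rhotic lowering]
  norlumo → nurlumu   [vowel merger]
  nurlumu (rule 3 does not apply)
  nurlumu → nurlum   [apocope]
  giving Ridenen nurlum.
Ridenen 'nurlum' matches the regular reflex exactly, so the pair is cognate.

yes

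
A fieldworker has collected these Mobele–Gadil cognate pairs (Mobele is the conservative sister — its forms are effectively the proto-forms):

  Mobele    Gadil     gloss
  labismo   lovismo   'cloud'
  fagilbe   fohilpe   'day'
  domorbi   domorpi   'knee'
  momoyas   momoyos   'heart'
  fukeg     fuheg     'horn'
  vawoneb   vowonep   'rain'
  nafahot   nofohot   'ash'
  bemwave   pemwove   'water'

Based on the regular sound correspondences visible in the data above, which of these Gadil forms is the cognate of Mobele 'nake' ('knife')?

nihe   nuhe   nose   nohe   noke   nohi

nohe

fagilbe ~ fohilpe, momoyas ~ momoyos — Mobele a corresponds to Gadil o after a consonant, before a consonant other than r, m, n, p, b, f, v.
fukeg ~ fuheg — Mobele k corresponds to Gadil h between vowels (before a front vowel).
Applying these to Mobele 'nake':
  nake → noke   (a→o after a consonant, before a consonant other than r, m, n, p, b, f, v)
  noke → nohe   (k→h between vowels (before a front vowel))
So the Gadil cognate is 'nohe'.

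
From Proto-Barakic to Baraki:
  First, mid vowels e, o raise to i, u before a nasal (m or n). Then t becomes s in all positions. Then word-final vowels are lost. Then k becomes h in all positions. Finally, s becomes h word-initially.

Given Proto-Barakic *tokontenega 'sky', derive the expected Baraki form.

hohunsineg

Baraki: start from *tokontenega.
  rule 1 (pre-nasal raising): tokontenega → tokuntinega
  rule 2 (unconditioned shift): tokuntinega → sokunsinega
  rule 3 (apocope): sokunsinega → sokunsineg
  rule 4 (unconditioned shift): sokunsineg → sohunsineg
  rule 5 (debuccalisation): sohunsineg → hohunsineg
  ⇒ Baraki hohunsineg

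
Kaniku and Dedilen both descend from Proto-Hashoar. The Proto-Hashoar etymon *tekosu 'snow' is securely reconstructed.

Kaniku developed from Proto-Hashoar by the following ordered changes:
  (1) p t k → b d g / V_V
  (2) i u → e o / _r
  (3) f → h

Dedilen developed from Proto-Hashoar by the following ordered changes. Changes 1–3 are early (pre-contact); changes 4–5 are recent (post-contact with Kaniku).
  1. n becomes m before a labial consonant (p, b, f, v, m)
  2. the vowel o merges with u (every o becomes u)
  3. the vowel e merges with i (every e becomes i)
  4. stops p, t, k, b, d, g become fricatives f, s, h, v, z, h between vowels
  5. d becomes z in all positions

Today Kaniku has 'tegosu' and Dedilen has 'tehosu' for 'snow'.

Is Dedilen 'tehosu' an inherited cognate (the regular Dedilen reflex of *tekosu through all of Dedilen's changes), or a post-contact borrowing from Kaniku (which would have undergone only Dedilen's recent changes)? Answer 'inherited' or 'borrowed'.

borrowed

If inherited, *tekosu would pass through all of Dedilen's changes:
Dedilen: *tekosu > tekusu > tikusu > tihusu  (by vowel merger, vowel merger, intervocalic lenition)
If borrowed from Kaniku 'tegosu' after the early changes, it would undergo only the recent ones:
  rule 4 (intervocalic lenition): tegosu → tehosu
  rule 5 (unconditioned shift): no change (tehosu)
  ⇒ as a loan: tehosu
Dedilen 'tehosu' matches the loan outcome 'tehosu', not the inherited 'tihusu' — it skipped the early Dedilen changes, so it was borrowed from Kaniku.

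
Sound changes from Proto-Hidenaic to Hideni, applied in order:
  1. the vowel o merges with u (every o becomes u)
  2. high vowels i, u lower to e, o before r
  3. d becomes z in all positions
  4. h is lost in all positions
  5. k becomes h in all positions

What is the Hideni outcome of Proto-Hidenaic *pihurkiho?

piorhiu

Hideni: *pihurkiho > pihurkihu > pihorkihu > piorkiu > piorhiu  (by vowel merger, pre-rhotic lowering, h-loss, unconditioned shift)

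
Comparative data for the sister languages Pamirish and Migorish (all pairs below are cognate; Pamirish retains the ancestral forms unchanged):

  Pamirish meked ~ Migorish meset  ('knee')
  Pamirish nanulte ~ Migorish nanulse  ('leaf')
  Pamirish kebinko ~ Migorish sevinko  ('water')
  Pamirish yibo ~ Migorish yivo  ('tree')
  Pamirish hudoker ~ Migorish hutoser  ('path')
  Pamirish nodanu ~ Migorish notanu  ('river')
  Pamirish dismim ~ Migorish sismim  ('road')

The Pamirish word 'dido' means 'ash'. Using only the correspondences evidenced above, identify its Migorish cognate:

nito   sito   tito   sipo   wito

dismim ~ sismim — Pamirish d corresponds to Migorish s word-initially before a front vowel.
hudoker ~ hutoser — Pamirish d corresponds to Migorish t between vowels (before a back vowel).
Applying these to Pamirish 'dido':
  dido → sido   (d→s word-initially before a front vowel)
  sido → sito   (d→t between vowels (before a back vowel))
So the Migorish cognate is 'sito'.

sito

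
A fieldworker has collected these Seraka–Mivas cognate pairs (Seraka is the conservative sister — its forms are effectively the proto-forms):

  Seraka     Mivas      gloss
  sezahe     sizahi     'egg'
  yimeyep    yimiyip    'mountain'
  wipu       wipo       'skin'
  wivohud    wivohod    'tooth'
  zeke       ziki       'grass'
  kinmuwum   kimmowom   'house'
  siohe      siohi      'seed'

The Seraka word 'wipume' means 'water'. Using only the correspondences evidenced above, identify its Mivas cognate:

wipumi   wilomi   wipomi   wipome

kinmuwum ~ kimmowom — Seraka u corresponds to Mivas o after a consonant, before a nasal.
sezahe ~ sizahi, zeke ~ ziki — Seraka e corresponds to Mivas i word-finally.
Applying these to Seraka 'wipume':
  wipume → wipome   (u→o after a consonant, before a nasal)
  wipome → wipomi   (e→i word-finally)
So the Mivas cognate is 'wipomi'.

wipomi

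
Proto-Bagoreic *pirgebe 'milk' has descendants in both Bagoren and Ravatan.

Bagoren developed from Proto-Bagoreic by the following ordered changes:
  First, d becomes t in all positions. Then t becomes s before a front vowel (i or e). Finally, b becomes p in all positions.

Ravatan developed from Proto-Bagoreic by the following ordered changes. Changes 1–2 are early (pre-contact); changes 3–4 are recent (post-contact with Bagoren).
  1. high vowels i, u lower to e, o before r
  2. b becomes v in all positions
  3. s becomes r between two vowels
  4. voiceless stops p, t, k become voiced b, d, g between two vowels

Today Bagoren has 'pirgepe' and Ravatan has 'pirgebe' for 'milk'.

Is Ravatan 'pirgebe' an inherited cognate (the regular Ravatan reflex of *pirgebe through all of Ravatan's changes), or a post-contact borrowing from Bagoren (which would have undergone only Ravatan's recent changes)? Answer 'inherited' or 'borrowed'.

If inherited, *pirgebe would pass through all of Ravatan's changes:
Ravatan: *pirgebe > pergebe > pergeve  (by pre-rhotic lowering, unconditioned shift)
If borrowed from Bagoren 'pirgepe' after the early changes, it would undergo only the recent ones:
  rule 3 (rhotacism): no change (pirgepe)
  rule 4 (intervocalic voicing): pirgepe → pirgebe
  ⇒ as a loan: pirgebe
Ravatan 'pirgebe' matches the loan outcome 'pirgebe', not the inherited 'pergeve' — it skipped the early Ravatan changes, so it was borrowed from Bagoren.

borrowed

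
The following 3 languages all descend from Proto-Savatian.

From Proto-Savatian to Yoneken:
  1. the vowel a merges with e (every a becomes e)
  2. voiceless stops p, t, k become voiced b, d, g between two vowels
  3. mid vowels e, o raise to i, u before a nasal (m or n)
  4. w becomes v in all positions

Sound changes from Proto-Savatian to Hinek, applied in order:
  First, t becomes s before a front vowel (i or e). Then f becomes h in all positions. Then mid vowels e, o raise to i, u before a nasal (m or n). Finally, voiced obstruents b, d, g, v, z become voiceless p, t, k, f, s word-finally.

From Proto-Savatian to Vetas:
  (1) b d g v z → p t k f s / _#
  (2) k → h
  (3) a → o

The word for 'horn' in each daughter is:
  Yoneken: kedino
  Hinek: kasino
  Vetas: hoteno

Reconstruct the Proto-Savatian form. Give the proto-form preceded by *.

*kateno

Position 3: Yoneken has d, Hinek has s, Vetas has t. Taking the neighbouring segments as reconstructed: Yoneken d could go back to *t or *d; Hinek s could go back to *t or *s; Vetas t can only go back to *t — the one source consistent with every daughter is *t.
Position 2: Yoneken has e, Hinek has a, Vetas has o. Hinek preserves a here (none of its changes turn any other segment into a), so the proto-segment is *a.
This points to *kateno. Verify forward in each daughter:
Yoneken: *kateno
  kateno → keteno   [vowel merger]
  keteno → kedeno   [intervocalic voicing]
  kedeno → kedino   [pre-nasal raising]
  kedino (rule 4 does not apply)
  giving Yoneken kedino.
Hinek: *kateno > kaseno > kasino  (by palatalisation, pre-nasal raising)
Vetas: *kateno > hateno > hoteno  (by unconditioned shift, vowel merger)
No other proto-form is consistent with every reflex, so the reconstruction is *kateno.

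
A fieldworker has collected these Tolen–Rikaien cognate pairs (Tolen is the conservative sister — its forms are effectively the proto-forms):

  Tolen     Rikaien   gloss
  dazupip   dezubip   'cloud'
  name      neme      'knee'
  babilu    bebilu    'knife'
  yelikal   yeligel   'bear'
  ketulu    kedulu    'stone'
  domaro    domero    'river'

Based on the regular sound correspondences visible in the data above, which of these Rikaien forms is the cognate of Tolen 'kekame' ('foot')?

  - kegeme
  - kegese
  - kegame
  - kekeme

yelikal ~ yeligel — Tolen k corresponds to Rikaien g between vowels (before a back vowel).
name ~ neme — Tolen a corresponds to Rikaien e after a consonant, before a nasal.
Applying these to Tolen 'kekame':
  kekame → kegame   (k→g between vowels (before a back vowel))
  kegame → kegeme   (a→e after a consonant, before a nasal)
So the Rikaien cognate is 'kegeme'.

kegeme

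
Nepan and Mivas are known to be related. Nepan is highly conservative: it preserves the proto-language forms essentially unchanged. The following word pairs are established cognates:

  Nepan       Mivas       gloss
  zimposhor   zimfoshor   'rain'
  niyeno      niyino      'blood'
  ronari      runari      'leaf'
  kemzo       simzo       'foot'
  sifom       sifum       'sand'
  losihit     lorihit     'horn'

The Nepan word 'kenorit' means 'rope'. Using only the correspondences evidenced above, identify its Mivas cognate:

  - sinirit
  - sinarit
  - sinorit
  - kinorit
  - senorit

kemzo ~ simzo — Nepan k corresponds to Mivas s word-initially before a front vowel.
niyeno ~ niyino — Nepan e corresponds to Mivas i after a consonant, before a nasal.
Applying these to Nepan 'kenorit':
  kenorit → senorit   (k→s word-initially before a front vowel)
  senorit → sinorit   (e→i after a consonant, before a nasal)
So the Mivas cognate is 'sinorit'.

sinorit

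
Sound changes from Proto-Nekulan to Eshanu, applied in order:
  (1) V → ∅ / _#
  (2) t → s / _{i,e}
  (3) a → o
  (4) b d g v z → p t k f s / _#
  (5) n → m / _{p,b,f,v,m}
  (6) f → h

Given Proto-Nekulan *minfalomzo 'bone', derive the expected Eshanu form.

Eshanu: *minfalomzo > minfalomz > minfolomz > minfoloms > mimfoloms > mimholoms  (by apocope, vowel merger, final devoicing, nasal place assimilation, unconditioned shift)

mimholoms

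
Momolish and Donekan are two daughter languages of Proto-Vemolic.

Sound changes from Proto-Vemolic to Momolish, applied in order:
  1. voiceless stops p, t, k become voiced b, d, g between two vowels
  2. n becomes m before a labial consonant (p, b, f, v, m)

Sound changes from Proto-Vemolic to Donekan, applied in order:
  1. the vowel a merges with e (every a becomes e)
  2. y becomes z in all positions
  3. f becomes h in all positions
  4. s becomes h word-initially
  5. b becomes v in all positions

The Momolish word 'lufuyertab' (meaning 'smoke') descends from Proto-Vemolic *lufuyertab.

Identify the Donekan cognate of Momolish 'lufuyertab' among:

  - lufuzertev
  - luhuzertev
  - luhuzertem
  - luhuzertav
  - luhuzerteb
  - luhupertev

luhuzertev

Donekan: start from *lufuyertab.
  rule 1 (vowel merger): lufuyertab → lufuyerteb
  rule 2 (unconditioned shift): lufuyerteb → lufuzerteb
  rule 3 (unconditioned shift): lufuzerteb → luhuzerteb
  rule 4: no change — luhuzerteb
  rule 5 (unconditioned shift): luhuzerteb → luhuzertev
  ⇒ Donekan luhuzertev
Among the options, 'luhuzertev' alone shows every Donekan change applied in order.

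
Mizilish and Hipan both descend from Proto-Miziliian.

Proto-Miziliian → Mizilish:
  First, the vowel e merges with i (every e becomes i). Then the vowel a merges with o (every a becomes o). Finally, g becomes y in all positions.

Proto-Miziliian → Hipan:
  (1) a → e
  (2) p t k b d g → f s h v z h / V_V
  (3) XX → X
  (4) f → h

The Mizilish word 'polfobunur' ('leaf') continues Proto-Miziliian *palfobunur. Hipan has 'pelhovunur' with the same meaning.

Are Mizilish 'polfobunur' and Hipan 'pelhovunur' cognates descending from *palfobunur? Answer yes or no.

yes

Derive the expected Hipan reflex of *palfobunur:
Hipan: start from *palfobunur.
  rule 1 (vowel merger): palfobunur → pelfobunur
  rule 2 (intervocalic lenition): pelfobunur → pelfovunur
  rule 3: no change — pelfovunur
  rule 4 (unconditioned shift): pelfovunur → pelhovunur
  ⇒ Hipan pelhovunur
Hipan 'pelhovunur' matches the regular reflex exactly, so the pair is cognate.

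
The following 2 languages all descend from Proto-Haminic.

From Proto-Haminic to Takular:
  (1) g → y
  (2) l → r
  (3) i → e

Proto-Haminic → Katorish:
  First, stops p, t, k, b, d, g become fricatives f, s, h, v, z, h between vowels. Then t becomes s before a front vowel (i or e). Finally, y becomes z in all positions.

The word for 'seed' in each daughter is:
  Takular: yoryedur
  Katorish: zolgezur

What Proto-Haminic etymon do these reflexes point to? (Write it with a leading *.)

*yolgedur

Position 4: Takular has y, Katorish has g. Katorish preserves g here (none of its changes turn any other segment into g), so the proto-segment is *g.
Position 1: Takular has y, Katorish has z. Taking the neighbouring segments as reconstructed: Takular y could go back to *g or *y; Katorish z could go back to *z or *y — the one source consistent with every daughter is *y.
This points to *yolgedur. Verify forward in each daughter:
Takular: *yolgedur > yolyedur > yoryedur  (by unconditioned shift, unconditioned shift)
Katorish: start from *yolgedur.
  rule 1 (intervocalic lenition): yolgedur → yolgezur
  rule 2: no change — yolgezur
  rule 3 (unconditioned shift): yolgezur → zolgezur
  ⇒ Katorish zolgezur
No other proto-form is consistent with every reflex, so the reconstruction is *yolgedur.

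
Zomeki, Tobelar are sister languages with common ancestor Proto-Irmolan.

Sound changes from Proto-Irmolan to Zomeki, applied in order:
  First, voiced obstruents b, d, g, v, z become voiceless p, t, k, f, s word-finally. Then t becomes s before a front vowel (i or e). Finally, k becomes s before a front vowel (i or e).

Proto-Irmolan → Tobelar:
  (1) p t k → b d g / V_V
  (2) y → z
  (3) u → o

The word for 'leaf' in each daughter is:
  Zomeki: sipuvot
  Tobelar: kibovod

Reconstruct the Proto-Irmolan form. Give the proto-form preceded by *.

*kipuvod

Position 1: Zomeki has s, Tobelar has k. Tobelar preserves k here (none of its changes turn any other segment into k), so the proto-segment is *k.
Position 3: Zomeki has p, Tobelar has b. Taking the neighbouring segments as reconstructed: Zomeki p can only go back to *p; Tobelar b could go back to *p or *b — the one source consistent with every daughter is *p.
Position 7: Zomeki has t, Tobelar has d. Taking the neighbouring segments as reconstructed: Zomeki t could go back to *t or *d; Tobelar d can only go back to *d — the one source consistent with every daughter is *d.
This points to *kipuvod. Verify forward in each daughter:
Zomeki: start from *kipuvod.
  rule 1 (final devoicing): kipuvod → kipuvot
  rule 2: no change — kipuvot
  rule 3 (palatalisation): kipuvot → sipuvot
  ⇒ Zomeki sipuvot
Tobelar: *kipuvod > kibuvod > kibovod  (by intervocalic voicing, vowel merger)
No other proto-form is consistent with every reflex, so the reconstruction is *kipuvod.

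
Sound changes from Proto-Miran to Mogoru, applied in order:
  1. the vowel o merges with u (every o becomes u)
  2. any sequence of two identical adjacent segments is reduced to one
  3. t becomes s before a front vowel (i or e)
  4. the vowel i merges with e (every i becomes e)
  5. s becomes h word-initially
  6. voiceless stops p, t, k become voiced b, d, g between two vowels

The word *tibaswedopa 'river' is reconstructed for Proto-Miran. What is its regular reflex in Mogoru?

Mogoru: *tibaswedopa > tibaswedupa > sibaswedupa > sebaswedupa > hebaswedupa > hebasweduba  (by vowel merger, palatalisation, vowel merger, debuccalisation, intervocalic voicing)

hebasweduba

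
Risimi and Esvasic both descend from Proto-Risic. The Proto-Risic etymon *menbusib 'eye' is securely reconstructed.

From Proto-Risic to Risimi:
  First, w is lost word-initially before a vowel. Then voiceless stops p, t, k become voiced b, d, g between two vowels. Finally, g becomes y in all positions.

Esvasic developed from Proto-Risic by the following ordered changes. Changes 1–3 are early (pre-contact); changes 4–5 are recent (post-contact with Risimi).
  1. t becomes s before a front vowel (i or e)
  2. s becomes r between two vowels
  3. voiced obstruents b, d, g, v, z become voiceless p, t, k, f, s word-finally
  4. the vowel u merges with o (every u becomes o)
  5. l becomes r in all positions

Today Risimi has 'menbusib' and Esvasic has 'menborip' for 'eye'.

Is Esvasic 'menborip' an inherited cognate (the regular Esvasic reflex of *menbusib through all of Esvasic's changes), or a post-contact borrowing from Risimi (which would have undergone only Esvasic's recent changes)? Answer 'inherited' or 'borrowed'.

If inherited, *menbusib would pass through all of Esvasic's changes:
Esvasic: *menbusib
  menbusib (rule 1 does not apply)
  menbusib → menburib   [rhotacism]
  menburib → menburip   [final devoicing]
  menburip → menborip   [vowel merger]
  menborip (rule 5 does not apply)
  giving Esvasic menborip.
If borrowed from Risimi 'menbusib' after the early changes, it would undergo only the recent ones:
  rule 4 (vowel merger): menbusib → menbosib
  rule 5 (unconditioned shift): no change (menbosib)
  ⇒ as a loan: menbosib
Esvasic 'menborip' matches the inherited outcome exactly, so it is an inherited cognate, not a loan.

inherited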